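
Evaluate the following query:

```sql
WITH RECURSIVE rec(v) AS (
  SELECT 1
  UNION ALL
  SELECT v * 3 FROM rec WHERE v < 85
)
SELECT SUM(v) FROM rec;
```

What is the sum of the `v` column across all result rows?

364

Base: v=1.
Iteration 1: 1 < 85 holds -> v = 1 * 3 = 3.
Iteration 2: 3 < 85 holds -> v = 3 * 3 = 9.
Iteration 3: 9 < 85 holds -> v = 9 * 3 = 27.
Iteration 4: 27 < 85 holds -> v = 27 * 3 = 81.
Iteration 5: 81 < 85 holds -> v = 81 * 3 = 243.
Iteration 6: 243 < 85 fails; recursion stops.
SUM(v) = 1 + 3 + 9 + 27 + 81 + 243 = 364.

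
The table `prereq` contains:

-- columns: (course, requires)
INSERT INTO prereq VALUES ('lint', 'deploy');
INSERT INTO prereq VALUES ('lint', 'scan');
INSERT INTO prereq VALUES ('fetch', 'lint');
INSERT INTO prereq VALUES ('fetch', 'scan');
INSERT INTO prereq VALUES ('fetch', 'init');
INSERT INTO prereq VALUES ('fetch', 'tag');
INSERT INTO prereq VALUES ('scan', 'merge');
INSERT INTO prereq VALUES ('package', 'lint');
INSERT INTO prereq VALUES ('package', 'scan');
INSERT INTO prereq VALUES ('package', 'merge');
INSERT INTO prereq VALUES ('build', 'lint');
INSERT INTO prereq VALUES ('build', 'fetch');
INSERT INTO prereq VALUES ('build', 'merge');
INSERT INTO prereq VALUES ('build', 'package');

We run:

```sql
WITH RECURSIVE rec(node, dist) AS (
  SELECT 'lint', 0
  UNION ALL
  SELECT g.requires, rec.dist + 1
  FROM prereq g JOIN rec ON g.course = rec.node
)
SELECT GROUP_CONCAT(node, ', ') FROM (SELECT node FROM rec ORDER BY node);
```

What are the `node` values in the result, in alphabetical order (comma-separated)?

deploy, lint, merge, scan

Base: (lint, dist=0).
Iteration 1: edges from {lint} -> (deploy, dist=1), (scan, dist=1).
Iteration 2: edges from {deploy,scan} -> (merge, dist=2).
Iteration 3: no outgoing edges from {merge}; recursion stops.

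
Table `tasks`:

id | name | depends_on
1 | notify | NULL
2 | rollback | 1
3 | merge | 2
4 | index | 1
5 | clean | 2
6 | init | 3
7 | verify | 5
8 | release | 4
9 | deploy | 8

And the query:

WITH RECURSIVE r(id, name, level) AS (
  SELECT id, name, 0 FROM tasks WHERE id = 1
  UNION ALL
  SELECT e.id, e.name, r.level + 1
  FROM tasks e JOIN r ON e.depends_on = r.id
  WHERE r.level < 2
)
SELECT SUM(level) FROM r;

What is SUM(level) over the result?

8

Base: id=1 (notify) at level 0.
Iteration 1: rows with depends_on in {1} -> rollback (id 2, level 1), index (id 4, level 1).
Iteration 2: rows with depends_on in {2,4} -> merge (id 3, level 2), clean (id 5, level 2), release (id 8, level 2).
Iteration 3: level < 2 fails for all current rows; recursion stops.
SUM(level) = 0 + 1 + 1 + 2 + 2 + 2 = 8.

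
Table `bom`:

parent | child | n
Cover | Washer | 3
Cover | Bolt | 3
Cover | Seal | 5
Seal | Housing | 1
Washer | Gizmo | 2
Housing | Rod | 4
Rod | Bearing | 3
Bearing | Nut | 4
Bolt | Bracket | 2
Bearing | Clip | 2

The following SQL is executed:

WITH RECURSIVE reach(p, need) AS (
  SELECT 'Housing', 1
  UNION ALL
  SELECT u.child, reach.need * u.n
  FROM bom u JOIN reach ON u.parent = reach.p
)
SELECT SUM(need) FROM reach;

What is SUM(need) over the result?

89

Base: (Housing, need=1).
Iteration 1: components of {Housing} -> Rod = 1*4 = 4.
Iteration 2: components of {Rod} -> Bearing = 4*3 = 12.
Iteration 3: components of {Bearing} -> Clip = 12*2 = 24, Nut = 12*4 = 48.
Iteration 4: no further components; recursion stops.
SUM(need) = 1 + 4 + 12 + 48 + 24 = 89.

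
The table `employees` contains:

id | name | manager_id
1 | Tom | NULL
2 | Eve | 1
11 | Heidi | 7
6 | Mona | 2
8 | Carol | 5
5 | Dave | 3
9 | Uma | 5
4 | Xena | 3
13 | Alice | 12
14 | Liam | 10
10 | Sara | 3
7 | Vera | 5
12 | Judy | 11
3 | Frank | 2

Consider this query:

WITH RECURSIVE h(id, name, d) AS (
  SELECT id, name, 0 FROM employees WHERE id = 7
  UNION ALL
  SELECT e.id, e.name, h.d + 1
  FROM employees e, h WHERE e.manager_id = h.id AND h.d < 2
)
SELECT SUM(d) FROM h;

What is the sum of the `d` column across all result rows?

3

Base: id=7 (Vera) at d 0.
Iteration 1: rows with manager_id in {7} -> Heidi (id 11, d 1).
Iteration 2: rows with manager_id in {11} -> Judy (id 12, d 2).
Iteration 3: d < 2 fails for all current rows; recursion stops.
SUM(d) = 0 + 1 + 2 = 3.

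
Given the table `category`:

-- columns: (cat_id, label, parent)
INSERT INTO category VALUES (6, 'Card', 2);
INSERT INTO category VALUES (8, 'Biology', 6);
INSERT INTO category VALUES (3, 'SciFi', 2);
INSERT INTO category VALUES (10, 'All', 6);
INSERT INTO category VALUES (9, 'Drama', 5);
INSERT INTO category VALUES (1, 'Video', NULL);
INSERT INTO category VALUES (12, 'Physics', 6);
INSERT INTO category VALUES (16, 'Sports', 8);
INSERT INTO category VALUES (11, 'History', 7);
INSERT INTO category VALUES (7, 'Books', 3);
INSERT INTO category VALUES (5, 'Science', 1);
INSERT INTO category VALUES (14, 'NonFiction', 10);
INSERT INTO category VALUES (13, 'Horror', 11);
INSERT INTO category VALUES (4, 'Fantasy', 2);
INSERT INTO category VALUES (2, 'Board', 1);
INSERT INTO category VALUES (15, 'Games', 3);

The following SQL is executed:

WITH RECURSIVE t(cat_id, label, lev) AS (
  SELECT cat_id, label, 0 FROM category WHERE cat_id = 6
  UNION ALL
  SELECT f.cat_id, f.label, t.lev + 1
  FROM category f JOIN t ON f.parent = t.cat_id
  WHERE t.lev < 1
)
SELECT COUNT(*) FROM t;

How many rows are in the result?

Base: cat_id=6 (Card) at lev 0.
Iteration 1: rows with parent in {6} -> Biology (id 8, lev 1), All (id 10, lev 1), Physics (id 12, lev 1).
Iteration 2: lev < 1 fails for all current rows; recursion stops.
Total rows emitted: 4.

4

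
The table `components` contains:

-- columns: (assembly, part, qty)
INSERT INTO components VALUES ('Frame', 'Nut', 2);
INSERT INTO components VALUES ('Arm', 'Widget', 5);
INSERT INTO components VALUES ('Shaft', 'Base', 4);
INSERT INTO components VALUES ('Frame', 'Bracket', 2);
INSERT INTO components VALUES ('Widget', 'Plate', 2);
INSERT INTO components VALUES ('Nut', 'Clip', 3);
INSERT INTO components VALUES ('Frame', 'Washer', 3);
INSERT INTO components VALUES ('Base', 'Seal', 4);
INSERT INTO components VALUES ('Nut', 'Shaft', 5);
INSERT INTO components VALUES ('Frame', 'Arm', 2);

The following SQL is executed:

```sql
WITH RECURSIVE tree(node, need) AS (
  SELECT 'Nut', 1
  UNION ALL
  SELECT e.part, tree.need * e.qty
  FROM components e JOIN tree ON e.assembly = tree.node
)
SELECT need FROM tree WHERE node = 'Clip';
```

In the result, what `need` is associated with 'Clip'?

3

Base: (Nut, need=1).
Iteration 1: components of {Nut} -> Clip = 1*3 = 3, Shaft = 1*5 = 5.
Iteration 2: components of {Clip,Shaft} -> Base = 5*4 = 20.
Iteration 3: components of {Base} -> Seal = 20*4 = 80.
Iteration 4: no further components; recursion stops.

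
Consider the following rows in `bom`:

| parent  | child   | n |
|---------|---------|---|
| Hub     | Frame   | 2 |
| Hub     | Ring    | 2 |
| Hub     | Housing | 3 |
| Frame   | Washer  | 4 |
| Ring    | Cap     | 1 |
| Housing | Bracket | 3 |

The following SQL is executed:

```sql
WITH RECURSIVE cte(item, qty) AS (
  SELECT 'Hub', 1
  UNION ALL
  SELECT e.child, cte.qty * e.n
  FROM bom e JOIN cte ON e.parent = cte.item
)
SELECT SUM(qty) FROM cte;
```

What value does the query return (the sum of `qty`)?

27

Base: (Hub, qty=1).
Iteration 1: components of {Hub} -> Frame = 1*2 = 2, Housing = 1*3 = 3, Ring = 1*2 = 2.
Iteration 2: components of {Frame,Housing,Ring} -> Bracket = 3*3 = 9, Cap = 2*1 = 2, Washer = 2*4 = 8.
Iteration 3: no further components; recursion stops.
SUM(qty) = 1 + 2 + 3 + 2 + 8 + 9 + 2 = 27.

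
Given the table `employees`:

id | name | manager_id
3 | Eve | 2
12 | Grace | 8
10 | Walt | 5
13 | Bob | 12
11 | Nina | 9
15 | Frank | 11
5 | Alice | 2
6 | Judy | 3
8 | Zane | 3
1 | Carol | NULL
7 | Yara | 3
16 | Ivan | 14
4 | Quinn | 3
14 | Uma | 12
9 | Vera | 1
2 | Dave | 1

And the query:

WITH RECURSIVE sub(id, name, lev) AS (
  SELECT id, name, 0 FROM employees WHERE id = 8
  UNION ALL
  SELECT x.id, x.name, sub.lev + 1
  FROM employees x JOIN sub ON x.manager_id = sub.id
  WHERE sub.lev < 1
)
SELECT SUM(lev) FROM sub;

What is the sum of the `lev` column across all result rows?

Base: id=8 (Zane) at lev 0.
Iteration 1: rows with manager_id in {8} -> Grace (id 12, lev 1).
Iteration 2: lev < 1 fails for all current rows; recursion stops.
SUM(lev) = 0 + 1 = 1.

1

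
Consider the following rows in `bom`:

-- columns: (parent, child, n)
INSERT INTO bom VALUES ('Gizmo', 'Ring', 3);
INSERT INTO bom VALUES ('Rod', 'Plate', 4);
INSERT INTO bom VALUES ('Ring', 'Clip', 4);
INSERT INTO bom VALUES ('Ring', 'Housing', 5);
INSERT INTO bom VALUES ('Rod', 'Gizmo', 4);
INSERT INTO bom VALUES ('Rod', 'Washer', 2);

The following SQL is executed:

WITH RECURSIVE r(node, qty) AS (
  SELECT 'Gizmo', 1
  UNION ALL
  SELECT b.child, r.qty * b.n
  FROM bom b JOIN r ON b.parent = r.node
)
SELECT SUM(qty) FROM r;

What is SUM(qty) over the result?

31

Base: (Gizmo, qty=1).
Iteration 1: components of {Gizmo} -> Ring = 1*3 = 3.
Iteration 2: components of {Ring} -> Clip = 3*4 = 12, Housing = 3*5 = 15.
Iteration 3: no further components; recursion stops.
SUM(qty) = 1 + 3 + 15 + 12 = 31.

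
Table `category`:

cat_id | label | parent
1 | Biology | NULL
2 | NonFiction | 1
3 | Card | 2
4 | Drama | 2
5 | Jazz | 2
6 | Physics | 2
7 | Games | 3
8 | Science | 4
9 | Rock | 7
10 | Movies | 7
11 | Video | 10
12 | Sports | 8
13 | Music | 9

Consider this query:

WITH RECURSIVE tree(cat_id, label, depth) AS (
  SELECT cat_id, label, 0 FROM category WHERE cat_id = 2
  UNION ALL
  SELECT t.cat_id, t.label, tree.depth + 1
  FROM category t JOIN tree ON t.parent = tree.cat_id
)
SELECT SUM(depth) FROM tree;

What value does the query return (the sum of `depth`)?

Base: cat_id=2 (NonFiction) at depth 0.
Iteration 1: rows with parent in {2} -> Card (id 3, depth 1), Drama (id 4, depth 1), Jazz (id 5, depth 1), Physics (id 6, depth 1).
Iteration 2: rows with parent in {3,4,5,6} -> Games (id 7, depth 2), Science (id 8, depth 2).
Iteration 3: rows with parent in {7,8} -> Rock (id 9, depth 3), Movies (id 10, depth 3), Sports (id 12, depth 3).
Iteration 4: rows with parent in {9,10,12} -> Video (id 11, depth 4), Music (id 13, depth 4).
Iteration 5: no rows with parent in {11,13}; recursion stops.
SUM(depth) = 0 + 1 + 1 + 1 + 1 + 2 + 2 + 3 + 3 + 3 + 4 + 4 = 25.

25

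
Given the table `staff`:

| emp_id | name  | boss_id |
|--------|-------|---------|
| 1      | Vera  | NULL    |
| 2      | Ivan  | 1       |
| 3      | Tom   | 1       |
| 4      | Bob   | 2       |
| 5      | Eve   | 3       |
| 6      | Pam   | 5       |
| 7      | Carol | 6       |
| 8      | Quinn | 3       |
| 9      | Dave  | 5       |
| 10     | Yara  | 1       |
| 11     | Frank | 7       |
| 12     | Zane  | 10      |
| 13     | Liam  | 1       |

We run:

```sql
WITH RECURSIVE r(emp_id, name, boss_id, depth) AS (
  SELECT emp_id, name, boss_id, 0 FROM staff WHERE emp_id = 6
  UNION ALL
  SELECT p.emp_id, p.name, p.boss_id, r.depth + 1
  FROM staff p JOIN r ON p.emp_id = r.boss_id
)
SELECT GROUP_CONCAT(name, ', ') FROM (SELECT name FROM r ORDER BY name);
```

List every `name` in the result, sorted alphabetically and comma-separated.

Base: emp_id=6 (Pam), boss_id=5, depth 0.
Iteration 1: join on emp_id=5 -> Eve (id 5, boss_id=3, depth 1).
Iteration 2: join on emp_id=3 -> Tom (id 3, boss_id=1, depth 2).
Iteration 3: join on emp_id=1 -> Vera (id 1, boss_id=NULL, depth 3).
Iteration 4: boss_id is NULL; no match; recursion stops.

Eve, Pam, Tom, Vera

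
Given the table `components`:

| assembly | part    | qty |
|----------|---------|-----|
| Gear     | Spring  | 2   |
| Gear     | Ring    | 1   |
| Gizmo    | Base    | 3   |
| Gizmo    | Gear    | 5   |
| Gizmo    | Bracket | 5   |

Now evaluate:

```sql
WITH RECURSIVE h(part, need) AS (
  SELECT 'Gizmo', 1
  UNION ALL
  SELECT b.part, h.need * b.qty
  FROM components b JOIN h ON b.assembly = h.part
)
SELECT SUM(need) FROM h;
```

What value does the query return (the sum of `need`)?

29

Base: (Gizmo, need=1).
Iteration 1: components of {Gizmo} -> Base = 1*3 = 3, Bracket = 1*5 = 5, Gear = 1*5 = 5.
Iteration 2: components of {Base,Bracket,Gear} -> Ring = 5*1 = 5, Spring = 5*2 = 10.
Iteration 3: no further components; recursion stops.
SUM(need) = 1 + 5 + 5 + 3 + 5 + 10 = 29.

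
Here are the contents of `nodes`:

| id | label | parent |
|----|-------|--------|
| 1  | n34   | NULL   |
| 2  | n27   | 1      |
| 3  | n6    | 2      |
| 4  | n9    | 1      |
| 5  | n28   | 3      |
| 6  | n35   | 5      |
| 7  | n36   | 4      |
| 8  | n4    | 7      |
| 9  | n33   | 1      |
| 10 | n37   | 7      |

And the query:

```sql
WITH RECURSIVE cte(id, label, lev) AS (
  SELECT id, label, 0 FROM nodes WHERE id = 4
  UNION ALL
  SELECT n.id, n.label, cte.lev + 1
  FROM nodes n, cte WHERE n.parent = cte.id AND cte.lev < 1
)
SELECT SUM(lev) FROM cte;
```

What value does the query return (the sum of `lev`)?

1

Base: id=4 (n9) at lev 0.
Iteration 1: rows with parent in {4} -> n36 (id 7, lev 1).
Iteration 2: lev < 1 fails for all current rows; recursion stops.
SUM(lev) = 0 + 1 = 1.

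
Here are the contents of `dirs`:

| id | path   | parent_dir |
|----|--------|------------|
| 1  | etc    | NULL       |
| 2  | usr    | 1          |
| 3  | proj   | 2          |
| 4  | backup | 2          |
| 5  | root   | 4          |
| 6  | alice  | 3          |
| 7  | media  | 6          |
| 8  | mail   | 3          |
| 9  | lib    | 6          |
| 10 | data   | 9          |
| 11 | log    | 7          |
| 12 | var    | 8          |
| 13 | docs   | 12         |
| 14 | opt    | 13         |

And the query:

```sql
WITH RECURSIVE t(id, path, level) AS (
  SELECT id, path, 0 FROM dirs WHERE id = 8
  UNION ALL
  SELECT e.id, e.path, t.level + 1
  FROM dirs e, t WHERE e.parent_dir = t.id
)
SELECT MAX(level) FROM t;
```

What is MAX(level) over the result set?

3

Base: id=8 (mail) at level 0.
Iteration 1: rows with parent_dir in {8} -> var (id 12, level 1).
Iteration 2: rows with parent_dir in {12} -> docs (id 13, level 2).
Iteration 3: rows with parent_dir in {13} -> opt (id 14, level 3).
Iteration 4: no rows with parent_dir in {14}; recursion stops.
level values: 0, 1, 2, 3; the maximum is 3.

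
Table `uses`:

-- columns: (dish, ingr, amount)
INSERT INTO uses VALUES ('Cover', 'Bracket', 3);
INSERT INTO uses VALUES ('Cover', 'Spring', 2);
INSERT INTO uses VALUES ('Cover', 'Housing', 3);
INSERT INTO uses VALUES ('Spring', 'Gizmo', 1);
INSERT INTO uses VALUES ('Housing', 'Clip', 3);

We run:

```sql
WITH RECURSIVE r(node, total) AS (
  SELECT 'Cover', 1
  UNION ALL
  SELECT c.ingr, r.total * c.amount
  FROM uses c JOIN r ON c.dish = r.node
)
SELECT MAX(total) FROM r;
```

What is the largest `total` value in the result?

Base: (Cover, total=1).
Iteration 1: components of {Cover} -> Bracket = 1*3 = 3, Housing = 1*3 = 3, Spring = 1*2 = 2.
Iteration 2: components of {Bracket,Housing,Spring} -> Clip = 3*3 = 9, Gizmo = 2*1 = 2.
Iteration 3: no further components; recursion stops.
total values: 1, 3, 2, 3, 2, 9; the maximum is 9.

9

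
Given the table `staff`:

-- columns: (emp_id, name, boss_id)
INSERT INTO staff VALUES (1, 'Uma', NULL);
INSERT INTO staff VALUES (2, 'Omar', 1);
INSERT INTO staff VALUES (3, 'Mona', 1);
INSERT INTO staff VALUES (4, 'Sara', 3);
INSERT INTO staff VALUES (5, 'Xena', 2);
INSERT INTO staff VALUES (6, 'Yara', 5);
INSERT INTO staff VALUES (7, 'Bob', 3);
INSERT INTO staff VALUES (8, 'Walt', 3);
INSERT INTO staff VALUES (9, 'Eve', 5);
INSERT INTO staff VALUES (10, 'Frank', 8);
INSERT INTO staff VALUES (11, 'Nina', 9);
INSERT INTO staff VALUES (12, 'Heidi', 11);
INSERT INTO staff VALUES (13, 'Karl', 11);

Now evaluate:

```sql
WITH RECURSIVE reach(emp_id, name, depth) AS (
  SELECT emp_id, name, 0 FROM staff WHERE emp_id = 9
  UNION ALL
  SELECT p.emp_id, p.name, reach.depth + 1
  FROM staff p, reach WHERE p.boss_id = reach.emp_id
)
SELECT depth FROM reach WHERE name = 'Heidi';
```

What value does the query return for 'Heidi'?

2

Base: emp_id=9 (Eve) at depth 0.
Iteration 1: rows with boss_id in {9} -> Nina (id 11, depth 1).
Iteration 2: rows with boss_id in {11} -> Heidi (id 12, depth 2), Karl (id 13, depth 2).
Iteration 3: no rows with boss_id in {12,13}; recursion stops.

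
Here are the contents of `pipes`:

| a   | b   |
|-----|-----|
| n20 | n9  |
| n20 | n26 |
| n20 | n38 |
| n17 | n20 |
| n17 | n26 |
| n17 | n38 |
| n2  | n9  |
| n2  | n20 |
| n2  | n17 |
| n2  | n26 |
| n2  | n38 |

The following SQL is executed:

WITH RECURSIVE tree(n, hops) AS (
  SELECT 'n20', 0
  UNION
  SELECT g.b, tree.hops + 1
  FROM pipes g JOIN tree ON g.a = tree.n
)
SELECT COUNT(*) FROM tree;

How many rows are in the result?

4

Base: (n20, hops=0).
Iteration 1: edges from {n20} -> (n26, hops=1), (n38, hops=1), (n9, hops=1).
Iteration 2: no outgoing edges from {n26,n38,n9}; recursion stops.
Total rows emitted: 4.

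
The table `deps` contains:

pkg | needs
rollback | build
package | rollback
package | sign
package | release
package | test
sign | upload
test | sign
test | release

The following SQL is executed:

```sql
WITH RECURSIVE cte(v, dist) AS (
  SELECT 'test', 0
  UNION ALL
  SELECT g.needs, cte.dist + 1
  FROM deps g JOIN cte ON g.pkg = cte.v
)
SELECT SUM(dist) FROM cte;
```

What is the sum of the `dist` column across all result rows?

4

Base: (test, dist=0).
Iteration 1: edges from {test} -> (release, dist=1), (sign, dist=1).
Iteration 2: edges from {release,sign} -> (upload, dist=2).
Iteration 3: no outgoing edges from {upload}; recursion stops.
SUM(dist) = 0 + 1 + 1 + 2 = 4.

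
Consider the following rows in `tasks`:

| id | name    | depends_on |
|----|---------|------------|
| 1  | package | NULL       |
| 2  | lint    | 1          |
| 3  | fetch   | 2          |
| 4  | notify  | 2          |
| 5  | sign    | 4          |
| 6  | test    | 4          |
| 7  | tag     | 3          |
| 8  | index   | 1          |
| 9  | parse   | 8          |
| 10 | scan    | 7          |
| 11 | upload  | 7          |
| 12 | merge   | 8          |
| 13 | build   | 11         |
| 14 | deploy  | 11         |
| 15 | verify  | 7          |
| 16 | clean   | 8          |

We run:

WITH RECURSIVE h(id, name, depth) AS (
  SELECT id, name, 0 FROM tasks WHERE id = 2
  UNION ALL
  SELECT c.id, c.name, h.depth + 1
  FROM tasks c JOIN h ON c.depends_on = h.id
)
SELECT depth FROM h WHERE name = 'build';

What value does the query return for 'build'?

Base: id=2 (lint) at depth 0.
Iteration 1: rows with depends_on in {2} -> fetch (id 3, depth 1), notify (id 4, depth 1).
Iteration 2: rows with depends_on in {3,4} -> sign (id 5, depth 2), test (id 6, depth 2), tag (id 7, depth 2).
Iteration 3: rows with depends_on in {5,6,7} -> scan (id 10, depth 3), upload (id 11, depth 3), verify (id 15, depth 3).
Iteration 4: rows with depends_on in {10,11,15} -> build (id 13, depth 4), deploy (id 14, depth 4).
Iteration 5: no rows with depends_on in {13,14}; recursion stops.

4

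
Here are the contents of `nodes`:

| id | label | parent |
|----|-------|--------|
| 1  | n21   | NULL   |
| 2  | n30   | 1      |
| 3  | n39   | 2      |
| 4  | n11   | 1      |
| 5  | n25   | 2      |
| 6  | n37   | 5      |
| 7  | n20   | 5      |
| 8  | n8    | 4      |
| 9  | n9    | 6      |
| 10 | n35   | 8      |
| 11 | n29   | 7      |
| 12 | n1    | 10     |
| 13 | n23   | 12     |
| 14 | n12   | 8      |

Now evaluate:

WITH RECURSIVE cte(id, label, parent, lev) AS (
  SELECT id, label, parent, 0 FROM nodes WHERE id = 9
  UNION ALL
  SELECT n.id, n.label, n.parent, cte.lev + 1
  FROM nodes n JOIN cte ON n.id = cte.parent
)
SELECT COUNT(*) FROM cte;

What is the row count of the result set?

5

Base: id=9 (n9), parent=6, lev 0.
Iteration 1: join on id=6 -> n37 (id 6, parent=5, lev 1).
Iteration 2: join on id=5 -> n25 (id 5, parent=2, lev 2).
Iteration 3: join on id=2 -> n30 (id 2, parent=1, lev 3).
Iteration 4: join on id=1 -> n21 (id 1, parent=NULL, lev 4).
Iteration 5: parent is NULL; no match; recursion stops.
Total rows emitted: 5.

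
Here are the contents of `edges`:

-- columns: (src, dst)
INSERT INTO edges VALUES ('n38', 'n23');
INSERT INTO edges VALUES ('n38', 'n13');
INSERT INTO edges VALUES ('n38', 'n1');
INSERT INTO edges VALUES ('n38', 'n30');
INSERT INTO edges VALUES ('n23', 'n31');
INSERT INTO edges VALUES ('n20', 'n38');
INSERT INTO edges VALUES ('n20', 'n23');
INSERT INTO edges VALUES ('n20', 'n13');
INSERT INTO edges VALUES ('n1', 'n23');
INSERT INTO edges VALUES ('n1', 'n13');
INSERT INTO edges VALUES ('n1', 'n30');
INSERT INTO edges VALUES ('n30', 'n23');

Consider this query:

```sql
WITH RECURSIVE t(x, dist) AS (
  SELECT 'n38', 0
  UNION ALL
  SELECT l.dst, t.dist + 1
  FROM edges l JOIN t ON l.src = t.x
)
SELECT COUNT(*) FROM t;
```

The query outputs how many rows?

14

Base: (n38, dist=0).
Iteration 1: edges from {n38} -> (n1, dist=1), (n13, dist=1), (n23, dist=1), (n30, dist=1).
Iteration 2: edges from {n1,n13,n23,n30} -> (n13, dist=2), (n23, dist=2) x2, (n30, dist=2), (n31, dist=2). [UNION ALL keeps all 5 new rows, including repeats]
Iteration 3: edges from {n13,n23,n30,n31} -> (n23, dist=3), (n31, dist=3) x2. [UNION ALL keeps all 3 new rows, including repeats]
Iteration 4: edges from {n23,n31} -> (n31, dist=4).
Iteration 5: no outgoing edges from {n31}; recursion stops.
Total rows emitted: 14.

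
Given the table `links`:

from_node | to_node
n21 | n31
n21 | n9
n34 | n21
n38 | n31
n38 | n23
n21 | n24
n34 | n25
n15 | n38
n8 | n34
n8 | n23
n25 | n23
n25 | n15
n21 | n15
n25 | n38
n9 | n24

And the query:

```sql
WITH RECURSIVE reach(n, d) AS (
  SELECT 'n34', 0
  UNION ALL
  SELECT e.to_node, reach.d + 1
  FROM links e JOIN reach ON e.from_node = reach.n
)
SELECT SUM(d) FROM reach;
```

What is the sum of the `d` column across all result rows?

Base: (n34, d=0).
Iteration 1: edges from {n34} -> (n21, d=1), (n25, d=1).
Iteration 2: edges from {n21,n25} -> (n15, d=2) x2, (n23, d=2), (n24, d=2), (n31, d=2), (n38, d=2), (n9, d=2). [UNION ALL keeps all 7 new rows, including repeats]
Iteration 3: edges from {n15,n23,n24,n31,n38,n9} -> (n23, d=3), (n24, d=3), (n31, d=3), (n38, d=3) x2. [UNION ALL keeps all 5 new rows, including repeats]
Iteration 4: edges from {n23,n24,n31,n38} -> (n23, d=4) x2, (n31, d=4) x2. [UNION ALL keeps all 4 new rows, including repeats]
Iteration 5: no outgoing edges from {n23,n31}; recursion stops.
SUM(d) = 0 + 1 + 1 + 2 + 2 + 2 + 2 + 2 + 2 + 2 + 3 + 3 + 3 + 3 + ... (19 terms) = 47.

47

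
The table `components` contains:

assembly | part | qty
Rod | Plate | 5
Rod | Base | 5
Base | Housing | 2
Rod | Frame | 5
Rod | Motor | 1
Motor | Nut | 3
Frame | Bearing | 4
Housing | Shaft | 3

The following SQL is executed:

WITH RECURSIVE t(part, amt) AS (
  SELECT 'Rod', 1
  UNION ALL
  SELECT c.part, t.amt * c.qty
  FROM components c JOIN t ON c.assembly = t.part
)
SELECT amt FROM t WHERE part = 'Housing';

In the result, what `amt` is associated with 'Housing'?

10

Base: (Rod, amt=1).
Iteration 1: components of {Rod} -> Base = 1*5 = 5, Frame = 1*5 = 5, Motor = 1*1 = 1, Plate = 1*5 = 5.
Iteration 2: components of {Base,Frame,Motor,Plate} -> Bearing = 5*4 = 20, Housing = 5*2 = 10, Nut = 1*3 = 3.
Iteration 3: components of {Bearing,Housing,Nut} -> Shaft = 10*3 = 30.
Iteration 4: no further components; recursion stops.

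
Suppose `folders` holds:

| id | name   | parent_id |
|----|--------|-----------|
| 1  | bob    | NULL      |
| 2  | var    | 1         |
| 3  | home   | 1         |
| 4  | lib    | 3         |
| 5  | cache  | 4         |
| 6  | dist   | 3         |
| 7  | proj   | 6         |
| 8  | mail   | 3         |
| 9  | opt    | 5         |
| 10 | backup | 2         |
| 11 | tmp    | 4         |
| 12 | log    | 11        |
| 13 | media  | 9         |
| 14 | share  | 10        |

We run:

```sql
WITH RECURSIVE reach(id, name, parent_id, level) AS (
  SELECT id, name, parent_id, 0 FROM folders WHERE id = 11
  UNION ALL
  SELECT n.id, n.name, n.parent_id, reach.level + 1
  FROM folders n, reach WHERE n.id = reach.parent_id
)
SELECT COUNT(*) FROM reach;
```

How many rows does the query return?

Base: id=11 (tmp), parent_id=4, level 0.
Iteration 1: join on id=4 -> lib (id 4, parent_id=3, level 1).
Iteration 2: join on id=3 -> home (id 3, parent_id=1, level 2).
Iteration 3: join on id=1 -> bob (id 1, parent_id=NULL, level 3).
Iteration 4: parent_id is NULL; no match; recursion stops.
Total rows emitted: 4.

4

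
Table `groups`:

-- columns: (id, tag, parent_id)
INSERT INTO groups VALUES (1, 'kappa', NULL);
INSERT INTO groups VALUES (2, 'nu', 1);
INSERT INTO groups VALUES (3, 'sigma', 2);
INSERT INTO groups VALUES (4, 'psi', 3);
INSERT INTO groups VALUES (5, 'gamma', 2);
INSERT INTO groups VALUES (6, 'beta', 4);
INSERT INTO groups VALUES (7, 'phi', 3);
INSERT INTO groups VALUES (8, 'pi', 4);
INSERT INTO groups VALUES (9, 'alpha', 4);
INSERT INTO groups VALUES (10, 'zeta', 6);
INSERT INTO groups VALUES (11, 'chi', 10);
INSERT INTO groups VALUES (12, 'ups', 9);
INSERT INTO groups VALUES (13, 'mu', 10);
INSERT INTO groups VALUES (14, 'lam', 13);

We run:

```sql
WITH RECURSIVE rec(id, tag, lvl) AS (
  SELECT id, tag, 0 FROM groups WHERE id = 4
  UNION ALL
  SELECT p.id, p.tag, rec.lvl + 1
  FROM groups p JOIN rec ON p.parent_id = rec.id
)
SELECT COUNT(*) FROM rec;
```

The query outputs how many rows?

Base: id=4 (psi) at lvl 0.
Iteration 1: rows with parent_id in {4} -> beta (id 6, lvl 1), pi (id 8, lvl 1), alpha (id 9, lvl 1).
Iteration 2: rows with parent_id in {6,8,9} -> zeta (id 10, lvl 2), ups (id 12, lvl 2).
Iteration 3: rows with parent_id in {10,12} -> chi (id 11, lvl 3), mu (id 13, lvl 3).
Iteration 4: rows with parent_id in {11,13} -> lam (id 14, lvl 4).
Iteration 5: no rows with parent_id in {14}; recursion stops.
Total rows emitted: 9.

9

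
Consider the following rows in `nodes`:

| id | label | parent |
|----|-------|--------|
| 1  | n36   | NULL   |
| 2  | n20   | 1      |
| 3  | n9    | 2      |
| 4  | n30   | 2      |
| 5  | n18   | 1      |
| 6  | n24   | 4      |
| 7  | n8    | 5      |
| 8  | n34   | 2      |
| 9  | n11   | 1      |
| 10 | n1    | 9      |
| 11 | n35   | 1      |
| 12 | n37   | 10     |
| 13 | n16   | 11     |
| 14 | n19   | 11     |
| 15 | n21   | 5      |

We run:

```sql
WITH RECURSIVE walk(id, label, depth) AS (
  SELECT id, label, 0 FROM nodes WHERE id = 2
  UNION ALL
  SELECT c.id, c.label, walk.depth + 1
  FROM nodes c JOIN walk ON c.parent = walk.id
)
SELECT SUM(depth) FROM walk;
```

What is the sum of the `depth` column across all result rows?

Base: id=2 (n20) at depth 0.
Iteration 1: rows with parent in {2} -> n9 (id 3, depth 1), n30 (id 4, depth 1), n34 (id 8, depth 1).
Iteration 2: rows with parent in {3,4,8} -> n24 (id 6, depth 2).
Iteration 3: no rows with parent in {6}; recursion stops.
SUM(depth) = 0 + 1 + 1 + 1 + 2 = 5.

5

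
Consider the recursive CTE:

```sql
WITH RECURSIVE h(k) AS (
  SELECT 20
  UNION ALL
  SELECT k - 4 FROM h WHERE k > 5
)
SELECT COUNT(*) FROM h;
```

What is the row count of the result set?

Base: k=20.
Iteration 1: 20 > 5 holds -> k = 20 - 4 = 16.
Iteration 2: 16 > 5 holds -> k = 16 - 4 = 12.
Iteration 3: 12 > 5 holds -> k = 12 - 4 = 8.
Iteration 4: 8 > 5 holds -> k = 8 - 4 = 4.
Iteration 5: 4 > 5 fails; recursion stops.
Total rows emitted: 5.

5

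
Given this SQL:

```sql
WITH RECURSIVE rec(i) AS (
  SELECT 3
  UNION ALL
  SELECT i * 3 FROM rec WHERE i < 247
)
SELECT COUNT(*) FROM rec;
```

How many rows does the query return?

Base: i=3.
Iteration 1: 3 < 247 holds -> i = 3 * 3 = 9.
Iteration 2: 9 < 247 holds -> i = 9 * 3 = 27.
Iteration 3: 27 < 247 holds -> i = 27 * 3 = 81.
Iteration 4: 81 < 247 holds -> i = 81 * 3 = 243.
Iteration 5: 243 < 247 holds -> i = 243 * 3 = 729.
Iteration 6: 729 < 247 fails; recursion stops.
Total rows emitted: 6.

6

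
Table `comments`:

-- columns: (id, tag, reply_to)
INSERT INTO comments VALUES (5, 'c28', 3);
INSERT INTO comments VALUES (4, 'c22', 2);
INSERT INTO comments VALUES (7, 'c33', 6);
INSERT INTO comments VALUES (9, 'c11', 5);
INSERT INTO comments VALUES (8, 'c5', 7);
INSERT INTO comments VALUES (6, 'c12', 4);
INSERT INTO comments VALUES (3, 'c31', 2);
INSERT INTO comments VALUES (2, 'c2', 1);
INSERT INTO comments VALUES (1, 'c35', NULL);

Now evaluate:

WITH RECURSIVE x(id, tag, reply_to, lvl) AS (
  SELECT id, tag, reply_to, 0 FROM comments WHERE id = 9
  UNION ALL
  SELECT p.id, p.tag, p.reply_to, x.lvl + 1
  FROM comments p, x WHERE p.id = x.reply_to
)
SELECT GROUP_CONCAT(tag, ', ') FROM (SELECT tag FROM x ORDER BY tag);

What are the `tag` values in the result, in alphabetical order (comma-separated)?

Base: id=9 (c11), reply_to=5, lvl 0.
Iteration 1: join on id=5 -> c28 (id 5, reply_to=3, lvl 1).
Iteration 2: join on id=3 -> c31 (id 3, reply_to=2, lvl 2).
Iteration 3: join on id=2 -> c2 (id 2, reply_to=1, lvl 3).
Iteration 4: join on id=1 -> c35 (id 1, reply_to=NULL, lvl 4).
Iteration 5: reply_to is NULL; no match; recursion stops.

c11, c2, c28, c31, c35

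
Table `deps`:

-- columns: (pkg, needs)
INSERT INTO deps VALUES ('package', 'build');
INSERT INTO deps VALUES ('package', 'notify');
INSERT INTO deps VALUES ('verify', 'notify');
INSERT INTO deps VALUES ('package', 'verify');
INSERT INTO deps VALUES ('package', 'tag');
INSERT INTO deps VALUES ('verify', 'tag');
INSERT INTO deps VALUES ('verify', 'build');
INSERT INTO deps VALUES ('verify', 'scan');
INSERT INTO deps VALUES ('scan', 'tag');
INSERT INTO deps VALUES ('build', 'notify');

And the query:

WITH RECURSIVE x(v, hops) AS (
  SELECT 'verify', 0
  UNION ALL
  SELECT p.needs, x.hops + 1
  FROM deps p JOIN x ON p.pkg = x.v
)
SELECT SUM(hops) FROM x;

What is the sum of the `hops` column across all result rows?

Base: (verify, hops=0).
Iteration 1: edges from {verify} -> (build, hops=1), (notify, hops=1), (scan, hops=1), (tag, hops=1).
Iteration 2: edges from {build,notify,scan,tag} -> (notify, hops=2), (tag, hops=2).
Iteration 3: no outgoing edges from {notify,tag}; recursion stops.
SUM(hops) = 0 + 1 + 1 + 1 + 1 + 2 + 2 = 8.

8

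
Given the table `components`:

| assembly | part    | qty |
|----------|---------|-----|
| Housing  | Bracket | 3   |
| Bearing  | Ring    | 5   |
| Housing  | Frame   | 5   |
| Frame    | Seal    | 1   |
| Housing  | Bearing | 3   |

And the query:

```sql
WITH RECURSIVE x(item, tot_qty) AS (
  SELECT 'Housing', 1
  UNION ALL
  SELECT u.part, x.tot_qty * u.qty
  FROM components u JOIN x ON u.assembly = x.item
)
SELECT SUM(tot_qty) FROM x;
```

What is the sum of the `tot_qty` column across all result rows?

Base: (Housing, tot_qty=1).
Iteration 1: components of {Housing} -> Bearing = 1*3 = 3, Bracket = 1*3 = 3, Frame = 1*5 = 5.
Iteration 2: components of {Bearing,Bracket,Frame} -> Ring = 3*5 = 15, Seal = 5*1 = 5.
Iteration 3: no further components; recursion stops.
SUM(tot_qty) = 1 + 3 + 5 + 3 + 15 + 5 = 32.

32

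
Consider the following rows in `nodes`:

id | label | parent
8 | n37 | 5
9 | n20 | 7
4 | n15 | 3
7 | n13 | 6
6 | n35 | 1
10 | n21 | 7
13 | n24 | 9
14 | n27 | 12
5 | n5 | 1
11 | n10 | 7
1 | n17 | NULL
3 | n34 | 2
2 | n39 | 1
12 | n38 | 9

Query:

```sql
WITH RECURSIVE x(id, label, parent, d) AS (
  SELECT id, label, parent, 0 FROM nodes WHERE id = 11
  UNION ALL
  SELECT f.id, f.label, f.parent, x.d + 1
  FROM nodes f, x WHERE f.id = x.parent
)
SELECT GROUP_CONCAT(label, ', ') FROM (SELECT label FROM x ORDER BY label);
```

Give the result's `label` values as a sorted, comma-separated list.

n10, n13, n17, n35

Base: id=11 (n10), parent=7, d 0.
Iteration 1: join on id=7 -> n13 (id 7, parent=6, d 1).
Iteration 2: join on id=6 -> n35 (id 6, parent=1, d 2).
Iteration 3: join on id=1 -> n17 (id 1, parent=NULL, d 3).
Iteration 4: parent is NULL; no match; recursion stops.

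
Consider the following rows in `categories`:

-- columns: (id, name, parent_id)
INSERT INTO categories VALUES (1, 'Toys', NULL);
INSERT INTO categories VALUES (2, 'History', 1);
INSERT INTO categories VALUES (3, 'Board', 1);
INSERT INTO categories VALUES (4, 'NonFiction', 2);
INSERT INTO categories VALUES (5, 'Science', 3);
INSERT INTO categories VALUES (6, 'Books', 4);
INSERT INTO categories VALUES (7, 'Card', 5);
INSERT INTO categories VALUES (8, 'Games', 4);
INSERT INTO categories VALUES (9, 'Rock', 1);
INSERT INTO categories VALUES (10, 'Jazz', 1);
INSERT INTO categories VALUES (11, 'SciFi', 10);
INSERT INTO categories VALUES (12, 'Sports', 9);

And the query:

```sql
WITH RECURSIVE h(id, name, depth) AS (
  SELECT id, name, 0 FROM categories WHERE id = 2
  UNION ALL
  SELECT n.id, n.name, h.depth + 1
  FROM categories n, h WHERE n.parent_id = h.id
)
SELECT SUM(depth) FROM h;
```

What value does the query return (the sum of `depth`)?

5

Base: id=2 (History) at depth 0.
Iteration 1: rows with parent_id in {2} -> NonFiction (id 4, depth 1).
Iteration 2: rows with parent_id in {4} -> Books (id 6, depth 2), Games (id 8, depth 2).
Iteration 3: no rows with parent_id in {6,8}; recursion stops.
SUM(depth) = 0 + 1 + 2 + 2 = 5.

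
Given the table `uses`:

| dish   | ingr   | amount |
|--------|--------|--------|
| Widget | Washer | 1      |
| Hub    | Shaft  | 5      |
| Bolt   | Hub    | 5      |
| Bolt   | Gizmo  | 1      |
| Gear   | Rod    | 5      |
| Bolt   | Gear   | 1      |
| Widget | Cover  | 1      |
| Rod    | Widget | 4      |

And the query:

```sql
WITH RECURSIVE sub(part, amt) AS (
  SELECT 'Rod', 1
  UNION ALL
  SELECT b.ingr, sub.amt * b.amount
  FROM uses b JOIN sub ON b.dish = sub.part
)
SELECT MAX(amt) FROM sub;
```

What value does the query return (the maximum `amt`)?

4

Base: (Rod, amt=1).
Iteration 1: components of {Rod} -> Widget = 1*4 = 4.
Iteration 2: components of {Widget} -> Cover = 4*1 = 4, Washer = 4*1 = 4.
Iteration 3: no further components; recursion stops.
amt values: 1, 4, 4, 4; the maximum is 4.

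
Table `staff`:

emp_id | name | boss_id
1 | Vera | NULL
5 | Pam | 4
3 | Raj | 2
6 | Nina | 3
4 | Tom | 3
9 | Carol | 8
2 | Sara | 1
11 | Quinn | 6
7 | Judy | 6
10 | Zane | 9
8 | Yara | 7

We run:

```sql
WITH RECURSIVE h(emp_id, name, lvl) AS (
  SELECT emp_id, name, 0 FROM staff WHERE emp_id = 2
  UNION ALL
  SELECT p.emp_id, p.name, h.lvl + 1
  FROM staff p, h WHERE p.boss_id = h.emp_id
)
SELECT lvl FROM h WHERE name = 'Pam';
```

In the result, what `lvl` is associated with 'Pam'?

3

Base: emp_id=2 (Sara) at lvl 0.
Iteration 1: rows with boss_id in {2} -> Raj (id 3, lvl 1).
Iteration 2: rows with boss_id in {3} -> Tom (id 4, lvl 2), Nina (id 6, lvl 2).
Iteration 3: rows with boss_id in {4,6} -> Pam (id 5, lvl 3), Judy (id 7, lvl 3), Quinn (id 11, lvl 3).
Iteration 4: rows with boss_id in {5,7,11} -> Yara (id 8, lvl 4).
Iteration 5: rows with boss_id in {8} -> Carol (id 9, lvl 5).
Iteration 6: rows with boss_id in {9} -> Zane (id 10, lvl 6).
Iteration 7: no rows with boss_id in {10}; recursion stops.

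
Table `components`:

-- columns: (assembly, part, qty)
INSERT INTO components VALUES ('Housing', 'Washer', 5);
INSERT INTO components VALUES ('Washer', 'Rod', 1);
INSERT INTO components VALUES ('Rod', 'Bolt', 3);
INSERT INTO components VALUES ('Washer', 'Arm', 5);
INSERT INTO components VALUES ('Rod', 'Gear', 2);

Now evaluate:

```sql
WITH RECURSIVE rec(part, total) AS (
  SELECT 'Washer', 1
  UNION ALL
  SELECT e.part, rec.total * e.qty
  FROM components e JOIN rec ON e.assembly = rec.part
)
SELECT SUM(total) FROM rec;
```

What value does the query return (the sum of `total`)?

Base: (Washer, total=1).
Iteration 1: components of {Washer} -> Arm = 1*5 = 5, Rod = 1*1 = 1.
Iteration 2: components of {Arm,Rod} -> Bolt = 1*3 = 3, Gear = 1*2 = 2.
Iteration 3: no further components; recursion stops.
SUM(total) = 1 + 1 + 5 + 3 + 2 = 12.

12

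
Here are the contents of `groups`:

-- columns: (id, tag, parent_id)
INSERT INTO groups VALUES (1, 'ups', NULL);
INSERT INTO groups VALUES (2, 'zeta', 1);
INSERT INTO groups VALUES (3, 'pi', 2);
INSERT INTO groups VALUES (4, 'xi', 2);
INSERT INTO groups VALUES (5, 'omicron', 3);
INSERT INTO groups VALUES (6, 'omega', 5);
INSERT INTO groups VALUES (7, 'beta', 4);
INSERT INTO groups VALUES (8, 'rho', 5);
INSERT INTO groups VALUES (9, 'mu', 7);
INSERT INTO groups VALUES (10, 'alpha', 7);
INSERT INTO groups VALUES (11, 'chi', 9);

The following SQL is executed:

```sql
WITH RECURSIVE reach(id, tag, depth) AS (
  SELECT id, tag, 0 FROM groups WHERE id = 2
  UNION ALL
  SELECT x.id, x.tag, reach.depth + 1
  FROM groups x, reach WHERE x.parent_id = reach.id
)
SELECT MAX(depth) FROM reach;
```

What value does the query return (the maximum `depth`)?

Base: id=2 (zeta) at depth 0.
Iteration 1: rows with parent_id in {2} -> pi (id 3, depth 1), xi (id 4, depth 1).
Iteration 2: rows with parent_id in {3,4} -> omicron (id 5, depth 2), beta (id 7, depth 2).
Iteration 3: rows with parent_id in {5,7} -> omega (id 6, depth 3), rho (id 8, depth 3), mu (id 9, depth 3), alpha (id 10, depth 3).
Iteration 4: rows with parent_id in {6,8,9,10} -> chi (id 11, depth 4).
Iteration 5: no rows with parent_id in {11}; recursion stops.
depth values: 0, 1, 1, 2, 2, 3, 3, 3, 3, 4; the maximum is 4.

4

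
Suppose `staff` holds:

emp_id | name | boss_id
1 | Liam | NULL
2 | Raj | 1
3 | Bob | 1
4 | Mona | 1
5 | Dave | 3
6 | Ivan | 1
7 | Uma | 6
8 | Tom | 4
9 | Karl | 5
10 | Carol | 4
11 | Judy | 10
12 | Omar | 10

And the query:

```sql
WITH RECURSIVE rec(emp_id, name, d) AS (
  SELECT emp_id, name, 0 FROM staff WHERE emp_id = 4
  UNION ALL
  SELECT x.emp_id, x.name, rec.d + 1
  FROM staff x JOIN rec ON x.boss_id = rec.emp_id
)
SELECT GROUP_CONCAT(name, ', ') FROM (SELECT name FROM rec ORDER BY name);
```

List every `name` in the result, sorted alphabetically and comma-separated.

Base: emp_id=4 (Mona) at d 0.
Iteration 1: rows with boss_id in {4} -> Tom (id 8, d 1), Carol (id 10, d 1).
Iteration 2: rows with boss_id in {8,10} -> Judy (id 11, d 2), Omar (id 12, d 2).
Iteration 3: no rows with boss_id in {11,12}; recursion stops.

Carol, Judy, Mona, Omar, Tom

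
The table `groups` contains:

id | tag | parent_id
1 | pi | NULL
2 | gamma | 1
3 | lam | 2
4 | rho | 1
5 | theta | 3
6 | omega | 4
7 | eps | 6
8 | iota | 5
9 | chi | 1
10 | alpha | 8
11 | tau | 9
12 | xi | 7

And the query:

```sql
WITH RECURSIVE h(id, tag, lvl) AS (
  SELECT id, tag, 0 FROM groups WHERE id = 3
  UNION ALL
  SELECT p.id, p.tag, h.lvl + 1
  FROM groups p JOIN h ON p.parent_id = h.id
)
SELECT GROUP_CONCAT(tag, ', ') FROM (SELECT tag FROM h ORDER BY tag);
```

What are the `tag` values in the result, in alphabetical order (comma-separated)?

Base: id=3 (lam) at lvl 0.
Iteration 1: rows with parent_id in {3} -> theta (id 5, lvl 1).
Iteration 2: rows with parent_id in {5} -> iota (id 8, lvl 2).
Iteration 3: rows with parent_id in {8} -> alpha (id 10, lvl 3).
Iteration 4: no rows with parent_id in {10}; recursion stops.

alpha, iota, lam, theta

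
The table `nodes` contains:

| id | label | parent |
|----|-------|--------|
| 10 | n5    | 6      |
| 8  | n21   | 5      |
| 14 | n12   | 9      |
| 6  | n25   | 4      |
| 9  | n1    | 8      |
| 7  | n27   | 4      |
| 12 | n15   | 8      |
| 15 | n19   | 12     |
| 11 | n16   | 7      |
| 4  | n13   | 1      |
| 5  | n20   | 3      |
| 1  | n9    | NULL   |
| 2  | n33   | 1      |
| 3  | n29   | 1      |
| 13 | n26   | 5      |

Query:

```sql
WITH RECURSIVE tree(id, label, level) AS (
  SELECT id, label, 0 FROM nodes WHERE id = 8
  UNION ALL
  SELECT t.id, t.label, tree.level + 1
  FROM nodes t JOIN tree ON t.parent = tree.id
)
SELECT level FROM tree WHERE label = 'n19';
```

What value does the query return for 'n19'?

Base: id=8 (n21) at level 0.
Iteration 1: rows with parent in {8} -> n1 (id 9, level 1), n15 (id 12, level 1).
Iteration 2: rows with parent in {9,12} -> n12 (id 14, level 2), n19 (id 15, level 2).
Iteration 3: no rows with parent in {14,15}; recursion stops.

2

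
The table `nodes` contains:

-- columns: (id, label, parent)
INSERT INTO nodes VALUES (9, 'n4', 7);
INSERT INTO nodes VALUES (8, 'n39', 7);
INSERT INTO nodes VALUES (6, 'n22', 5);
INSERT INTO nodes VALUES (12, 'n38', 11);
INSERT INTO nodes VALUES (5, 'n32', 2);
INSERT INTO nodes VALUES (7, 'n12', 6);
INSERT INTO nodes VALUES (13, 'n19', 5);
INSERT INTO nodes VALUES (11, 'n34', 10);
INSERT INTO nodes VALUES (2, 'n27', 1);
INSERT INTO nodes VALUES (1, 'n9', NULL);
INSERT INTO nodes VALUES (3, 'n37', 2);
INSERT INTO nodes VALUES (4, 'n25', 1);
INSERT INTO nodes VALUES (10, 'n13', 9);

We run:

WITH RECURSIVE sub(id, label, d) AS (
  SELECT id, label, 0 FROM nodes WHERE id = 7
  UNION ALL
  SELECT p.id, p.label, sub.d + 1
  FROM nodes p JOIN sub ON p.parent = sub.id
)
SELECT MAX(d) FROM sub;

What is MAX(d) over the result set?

4

Base: id=7 (n12) at d 0.
Iteration 1: rows with parent in {7} -> n39 (id 8, d 1), n4 (id 9, d 1).
Iteration 2: rows with parent in {8,9} -> n13 (id 10, d 2).
Iteration 3: rows with parent in {10} -> n34 (id 11, d 3).
Iteration 4: rows with parent in {11} -> n38 (id 12, d 4).
Iteration 5: no rows with parent in {12}; recursion stops.
d values: 0, 1, 1, 2, 3, 4; the maximum is 4.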